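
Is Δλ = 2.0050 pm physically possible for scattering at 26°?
No, inconsistent

Calculate the expected shift for θ = 26°:

Δλ_expected = λ_C(1 - cos(26°))
Δλ_expected = 2.4263 × (1 - cos(26°))
Δλ_expected = 2.4263 × 0.1012
Δλ_expected = 0.2456 pm

Given shift: 2.0050 pm
Expected shift: 0.2456 pm
Difference: 1.7594 pm

The values do not match. The given shift corresponds to θ ≈ 80.0°, not 26°.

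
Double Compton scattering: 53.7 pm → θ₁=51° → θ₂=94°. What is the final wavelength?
57.1949 pm

Apply Compton shift twice:

First scattering at θ₁ = 51°:
Δλ₁ = λ_C(1 - cos(51°))
Δλ₁ = 2.4263 × 0.3707
Δλ₁ = 0.8994 pm

After first scattering:
λ₁ = 53.7 + 0.8994 = 54.5994 pm

Second scattering at θ₂ = 94°:
Δλ₂ = λ_C(1 - cos(94°))
Δλ₂ = 2.4263 × 1.0698
Δλ₂ = 2.5956 pm

Final wavelength:
λ₂ = 54.5994 + 2.5956 = 57.1949 pm

Total shift: Δλ_total = 0.8994 + 2.5956 = 3.4949 pm

(Intermediate values are shown rounded; full precision is carried through to the final answer.)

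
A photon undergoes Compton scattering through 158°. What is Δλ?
4.6759 pm

Using the Compton scattering formula:
Δλ = λ_C(1 - cos θ)

where λ_C = h/(m_e·c) ≈ 2.4263 pm is the Compton wavelength of an electron.

For θ = 158°:
cos(158°) = -0.9272
1 - cos(158°) = 1.9272

Δλ = 2.4263 × 1.9272
Δλ = 4.6759 pm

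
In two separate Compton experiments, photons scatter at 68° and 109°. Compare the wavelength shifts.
109° produces the larger shift by a factor of 2.120

Calculate both shifts using Δλ = λ_C(1 - cos θ):

For θ₁ = 68°:
Δλ₁ = 2.4263 × (1 - cos(68°))
Δλ₁ = 2.4263 × 0.6254
Δλ₁ = 1.5174 pm

For θ₂ = 109°:
Δλ₂ = 2.4263 × (1 - cos(109°))
Δλ₂ = 2.4263 × 1.3256
Δλ₂ = 3.2162 pm

The 109° angle produces the larger shift.
Ratio: 3.2162/1.5174 = 2.120

(Intermediate values are shown rounded; full precision is carried through to the final answer.)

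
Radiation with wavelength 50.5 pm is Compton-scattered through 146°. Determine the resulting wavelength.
54.9378 pm

Using the Compton scattering formula:
λ' = λ + Δλ = λ + λ_C(1 - cos θ)

Given:
- Initial wavelength λ = 50.5 pm
- Scattering angle θ = 146°
- Compton wavelength λ_C ≈ 2.4263 pm

Calculate the shift:
Δλ = 2.4263 × (1 - cos(146°))
Δλ = 2.4263 × 1.8290
Δλ = 4.4378 pm

Final wavelength:
λ' = 50.5 + 4.4378 = 54.9378 pm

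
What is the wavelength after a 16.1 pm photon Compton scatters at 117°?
19.6278 pm

Using the Compton scattering formula:
λ' = λ + Δλ = λ + λ_C(1 - cos θ)

Given:
- Initial wavelength λ = 16.1 pm
- Scattering angle θ = 117°
- Compton wavelength λ_C ≈ 2.4263 pm

Calculate the shift:
Δλ = 2.4263 × (1 - cos(117°))
Δλ = 2.4263 × 1.4540
Δλ = 3.5278 pm

Final wavelength:
λ' = 16.1 + 3.5278 = 19.6278 pm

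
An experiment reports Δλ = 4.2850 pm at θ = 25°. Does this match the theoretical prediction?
No, inconsistent

Calculate the expected shift for θ = 25°:

Δλ_expected = λ_C(1 - cos(25°))
Δλ_expected = 2.4263 × (1 - cos(25°))
Δλ_expected = 2.4263 × 0.0937
Δλ_expected = 0.2273 pm

Given shift: 4.2850 pm
Expected shift: 0.2273 pm
Difference: 4.0576 pm

The values do not match. The given shift corresponds to θ ≈ 140.0°, not 25°.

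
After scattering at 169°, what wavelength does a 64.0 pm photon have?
68.8080 pm

Using the Compton scattering formula:
λ' = λ + Δλ = λ + λ_C(1 - cos θ)

Given:
- Initial wavelength λ = 64.0 pm
- Scattering angle θ = 169°
- Compton wavelength λ_C ≈ 2.4263 pm

Calculate the shift:
Δλ = 2.4263 × (1 - cos(169°))
Δλ = 2.4263 × 1.9816
Δλ = 4.8080 pm

Final wavelength:
λ' = 64.0 + 4.8080 = 68.8080 pm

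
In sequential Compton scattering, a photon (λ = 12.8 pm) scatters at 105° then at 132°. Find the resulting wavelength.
19.9041 pm

Apply Compton shift twice:

First scattering at θ₁ = 105°:
Δλ₁ = λ_C(1 - cos(105°))
Δλ₁ = 2.4263 × 1.2588
Δλ₁ = 3.0543 pm

After first scattering:
λ₁ = 12.8 + 3.0543 = 15.8543 pm

Second scattering at θ₂ = 132°:
Δλ₂ = λ_C(1 - cos(132°))
Δλ₂ = 2.4263 × 1.6691
Δλ₂ = 4.0498 pm

Final wavelength:
λ₂ = 15.8543 + 4.0498 = 19.9041 pm

Total shift: Δλ_total = 3.0543 + 4.0498 = 7.1041 pm

(Intermediate values are shown rounded; full precision is carried through to the final answer.)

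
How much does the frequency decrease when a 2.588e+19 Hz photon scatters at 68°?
2.997e+18 Hz (decrease)

Convert frequency to wavelength (c = 299792458 m/s):
λ₀ = c/f₀ = 299792458/2.588e+19 = 1.1583944e-11 m = 11.5839 pm

Calculate Compton shift:
Δλ = λ_C(1 - cos(68°)) = 1.5174 pm

Final wavelength:
λ' = λ₀ + Δλ = 11.5839 + 1.5174 = 13.1013 pm

Final frequency:
f' = c/λ' = 299792458/1.3101342e-11 = 2.2882576e+19 Hz

Frequency shift (decrease):
Δf = f₀ - f' = 2.588e+19 - 2.2882576e+19 = 2.997e+18 Hz

(Intermediate values are shown rounded; full precision is carried through to the final answer.)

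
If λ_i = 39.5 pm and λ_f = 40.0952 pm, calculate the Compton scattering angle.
41.00°

First find the wavelength shift:
Δλ = λ' - λ = 40.0952 - 39.5 = 0.5952 pm

Using Δλ = λ_C(1 - cos θ), with λ_C = h/(m_e·c) ≈ 2.42631024 pm:
cos θ = 1 - Δλ/λ_C
cos θ = 1 - 0.5952/2.42631024
cos θ = 0.754689

θ = arccos(0.754689)
θ = 41.00°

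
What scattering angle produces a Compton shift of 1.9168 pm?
77.88°

From the Compton formula Δλ = λ_C(1 - cos θ), we can solve for θ:

cos θ = 1 - Δλ/λ_C

Given:
- Δλ = 1.9168 pm
- λ_C = h/(m_e·c) ≈ 2.42631024 pm

cos θ = 1 - 1.9168/2.42631024
cos θ = 1 - 0.790006
cos θ = 0.209994

θ = arccos(0.209994)
θ = 77.88°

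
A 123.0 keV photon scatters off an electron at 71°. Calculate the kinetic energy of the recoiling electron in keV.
17.1789 keV

By energy conservation: K_e = E_initial - E_final

First find the scattered photon energy:
Initial wavelength: λ = hc/E = 10.0800 pm
Compton shift: Δλ = λ_C(1 - cos(71°)) = 1.6364 pm
Final wavelength: λ' = 10.0800 + 1.6364 = 11.7164 pm
Final photon energy: E' = hc/λ' = 105.8211 keV

Electron kinetic energy:
K_e = E - E' = 123.0000 - 105.8211 = 17.1789 keV

(Intermediate values are shown rounded; full precision is carried through to the final answer.)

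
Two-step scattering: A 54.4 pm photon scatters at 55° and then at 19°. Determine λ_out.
55.5668 pm

Apply Compton shift twice:

First scattering at θ₁ = 55°:
Δλ₁ = λ_C(1 - cos(55°))
Δλ₁ = 2.4263 × 0.4264
Δλ₁ = 1.0346 pm

After first scattering:
λ₁ = 54.4 + 1.0346 = 55.4346 pm

Second scattering at θ₂ = 19°:
Δλ₂ = λ_C(1 - cos(19°))
Δλ₂ = 2.4263 × 0.0545
Δλ₂ = 0.1322 pm

Final wavelength:
λ₂ = 55.4346 + 0.1322 = 55.5668 pm

Total shift: Δλ_total = 1.0346 + 0.1322 = 1.1668 pm

(Intermediate values are shown rounded; full precision is carried through to the final answer.)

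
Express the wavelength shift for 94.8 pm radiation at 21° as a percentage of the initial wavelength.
0.1700%

Calculate the Compton shift:
Δλ = λ_C(1 - cos(21°))
Δλ = 2.4263 × (1 - cos(21°))
Δλ = 2.4263 × 0.0664
Δλ = 0.1612 pm

Percentage change:
(Δλ/λ₀) × 100 = (0.1612/94.8) × 100
= 0.1700%

(Intermediate values are shown rounded; full precision is carried through to the final answer.)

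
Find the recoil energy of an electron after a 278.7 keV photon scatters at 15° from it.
5.0849 keV

By energy conservation: K_e = E_initial - E_final

First find the scattered photon energy:
Initial wavelength: λ = hc/E = 4.4487 pm
Compton shift: Δλ = λ_C(1 - cos(15°)) = 0.0827 pm
Final wavelength: λ' = 4.4487 + 0.0827 = 4.5313 pm
Final photon energy: E' = hc/λ' = 273.6151 keV

Electron kinetic energy:
K_e = E - E' = 278.7000 - 273.6151 = 5.0849 keV

(Intermediate values are shown rounded; full precision is carried through to the final answer.)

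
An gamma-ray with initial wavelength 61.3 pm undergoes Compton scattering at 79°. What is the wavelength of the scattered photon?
63.2633 pm

Using the Compton scattering formula:
λ' = λ + Δλ = λ + λ_C(1 - cos θ)

Given:
- Initial wavelength λ = 61.3 pm
- Scattering angle θ = 79°
- Compton wavelength λ_C ≈ 2.4263 pm

Calculate the shift:
Δλ = 2.4263 × (1 - cos(79°))
Δλ = 2.4263 × 0.8092
Δλ = 1.9633 pm

Final wavelength:
λ' = 61.3 + 1.9633 = 63.2633 pm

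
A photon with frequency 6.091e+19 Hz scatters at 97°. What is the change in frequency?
2.169e+19 Hz (decrease)

Convert frequency to wavelength (c = 299792458 m/s):
λ₀ = c/f₀ = 299792458/6.091e+19 = 4.9218923e-12 m = 4.9219 pm

Calculate Compton shift:
Δλ = λ_C(1 - cos(97°)) = 2.7220 pm

Final wavelength:
λ' = λ₀ + Δλ = 4.9219 + 2.7220 = 7.6439 pm

Final frequency:
f' = c/λ' = 299792458/7.6438953e-12 = 3.9219854e+19 Hz

Frequency shift (decrease):
Δf = f₀ - f' = 6.091e+19 - 3.9219854e+19 = 2.169e+19 Hz

(Intermediate values are shown rounded; full precision is carried through to the final answer.)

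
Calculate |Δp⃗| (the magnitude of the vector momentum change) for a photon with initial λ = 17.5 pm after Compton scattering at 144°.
6.4842e-23 kg·m/s

Photon momentum magnitude is p = h/λ.

Initial momentum:
p₀ = h/λ = 6.6261e-34/1.7500e-11 = 3.7863e-23 kg·m/s

After scattering:
λ' = λ + Δλ = 17.5 + 4.3892 = 21.8892 pm
p' = h/λ' = 6.6261e-34/2.1889e-11 = 3.0271e-23 kg·m/s

Momentum is a vector; the scattered photon's direction makes angle θ = 144° with the incident direction. The magnitude of the vector change Δp⃗ = p⃗₀ − p⃗' is found from the law of cosines:
|Δp⃗|² = p₀² + p'² − 2p₀p'cos θ
|Δp⃗|² = (3.7863e-23)² + (3.0271e-23)² − 2·3.7863e-23·3.0271e-23·cos(144°)
|Δp⃗| = 6.4842e-23 kg·m/s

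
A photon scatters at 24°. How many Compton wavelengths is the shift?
0.0865 λ_C

The Compton shift formula is:
Δλ = λ_C(1 - cos θ)

Dividing both sides by λ_C:
Δλ/λ_C = 1 - cos θ

For θ = 24°:
Δλ/λ_C = 1 - cos(24°)
Δλ/λ_C = 1 - 0.9135
Δλ/λ_C = 0.0865

This means the shift is 0.0865 × λ_C = 0.2098 pm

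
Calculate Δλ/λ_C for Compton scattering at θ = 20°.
0.0603 λ_C

The Compton shift formula is:
Δλ = λ_C(1 - cos θ)

Dividing both sides by λ_C:
Δλ/λ_C = 1 - cos θ

For θ = 20°:
Δλ/λ_C = 1 - cos(20°)
Δλ/λ_C = 1 - 0.9397
Δλ/λ_C = 0.0603

This means the shift is 0.0603 × λ_C = 0.1463 pm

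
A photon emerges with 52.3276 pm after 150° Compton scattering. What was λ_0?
47.8000 pm

From λ' = λ + Δλ, we have λ = λ' - Δλ

First calculate the Compton shift:
Δλ = λ_C(1 - cos θ)
Δλ = 2.4263 × (1 - cos(150°))
Δλ = 2.4263 × 1.8660
Δλ = 4.5276 pm

Initial wavelength:
λ = λ' - Δλ
λ = 52.3276 - 4.5276
λ = 47.8000 pm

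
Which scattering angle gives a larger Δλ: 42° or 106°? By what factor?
106° produces the larger shift by a factor of 4.966

Calculate both shifts using Δλ = λ_C(1 - cos θ):

For θ₁ = 42°:
Δλ₁ = 2.4263 × (1 - cos(42°))
Δλ₁ = 2.4263 × 0.2569
Δλ₁ = 0.6232 pm

For θ₂ = 106°:
Δλ₂ = 2.4263 × (1 - cos(106°))
Δλ₂ = 2.4263 × 1.2756
Δλ₂ = 3.0951 pm

The 106° angle produces the larger shift.
Ratio: 3.0951/0.6232 = 4.966

(Intermediate values are shown rounded; full precision is carried through to the final answer.)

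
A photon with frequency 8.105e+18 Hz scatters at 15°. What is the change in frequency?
1.808e+16 Hz (decrease)

Convert frequency to wavelength (c = 299792458 m/s):
λ₀ = c/f₀ = 299792458/8.105e+18 = 3.6988582e-11 m = 36.9886 pm

Calculate Compton shift:
Δλ = λ_C(1 - cos(15°)) = 0.0827 pm

Final wavelength:
λ' = λ₀ + Δλ = 36.9886 + 0.0827 = 37.0713 pm

Final frequency:
f' = c/λ' = 299792458/3.7071257e-11 = 8.0869246e+18 Hz

Frequency shift (decrease):
Δf = f₀ - f' = 8.105e+18 - 8.0869246e+18 = 1.808e+16 Hz

(Intermediate values are shown rounded; full precision is carried through to the final answer.)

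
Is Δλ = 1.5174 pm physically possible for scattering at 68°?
Yes, consistent

Calculate the expected shift for θ = 68°:

Δλ_expected = λ_C(1 - cos(68°))
Δλ_expected = 2.4263 × (1 - cos(68°))
Δλ_expected = 2.4263 × 0.6254
Δλ_expected = 1.5174 pm

Given shift: 1.5174 pm
Expected shift: 1.5174 pm
Difference: 0.0000 pm

The values match. This is consistent with Compton scattering at the stated angle.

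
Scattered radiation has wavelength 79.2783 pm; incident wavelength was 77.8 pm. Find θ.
67.00°

First find the wavelength shift:
Δλ = λ' - λ = 79.2783 - 77.8 = 1.4783 pm

Using Δλ = λ_C(1 - cos θ), with λ_C = h/(m_e·c) ≈ 2.42631024 pm:
cos θ = 1 - Δλ/λ_C
cos θ = 1 - 1.4783/2.42631024
cos θ = 0.390721

θ = arccos(0.390721)
θ = 67.00°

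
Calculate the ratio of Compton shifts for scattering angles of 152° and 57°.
152° produces the larger shift by a factor of 4.135

Calculate both shifts using Δλ = λ_C(1 - cos θ):

For θ₁ = 57°:
Δλ₁ = 2.4263 × (1 - cos(57°))
Δλ₁ = 2.4263 × 0.4554
Δλ₁ = 1.1048 pm

For θ₂ = 152°:
Δλ₂ = 2.4263 × (1 - cos(152°))
Δλ₂ = 2.4263 × 1.8829
Δλ₂ = 4.5686 pm

The 152° angle produces the larger shift.
Ratio: 4.5686/1.1048 = 4.135

(Intermediate values are shown rounded; full precision is carried through to the final answer.)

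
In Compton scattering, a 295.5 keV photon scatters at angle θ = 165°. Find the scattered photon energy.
138.2874 keV

First convert energy to wavelength:
λ = hc/E, with hc ≈ 1239.842 keV·pm (i.e. 1239.842 eV·nm)

For E = 295.5 keV = 295500 eV:
λ = 1239.842 keV·pm / 295.5 keV
λ = 4.1957 pm

Calculate the Compton shift:
Δλ = λ_C(1 - cos(165°)) = 2.4263 × 1.9659
Δλ = 4.7699 pm

Final wavelength:
λ' = 4.1957 + 4.7699 = 8.9657 pm

Final energy:
E' = hc/λ' = 1239.842 / 8.9657 = 138.2874 keV

(Intermediate values are shown rounded; full precision is carried through to the final answer.)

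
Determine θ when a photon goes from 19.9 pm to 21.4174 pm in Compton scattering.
68.00°

First find the wavelength shift:
Δλ = λ' - λ = 21.4174 - 19.9 = 1.5174 pm

Using Δλ = λ_C(1 - cos θ), with λ_C = h/(m_e·c) ≈ 2.42631024 pm:
cos θ = 1 - Δλ/λ_C
cos θ = 1 - 1.5174/2.42631024
cos θ = 0.374606

θ = arccos(0.374606)
θ = 68.00°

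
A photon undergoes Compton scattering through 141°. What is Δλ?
4.3119 pm

Using the Compton scattering formula:
Δλ = λ_C(1 - cos θ)

where λ_C = h/(m_e·c) ≈ 2.4263 pm is the Compton wavelength of an electron.

For θ = 141°:
cos(141°) = -0.7771
1 - cos(141°) = 1.7771

Δλ = 2.4263 × 1.7771
Δλ = 4.3119 pm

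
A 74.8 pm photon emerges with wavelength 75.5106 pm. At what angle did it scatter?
45.00°

First find the wavelength shift:
Δλ = λ' - λ = 75.5106 - 74.8 = 0.7106 pm

Using Δλ = λ_C(1 - cos θ), with λ_C = h/(m_e·c) ≈ 2.42631024 pm:
cos θ = 1 - Δλ/λ_C
cos θ = 1 - 0.7106/2.42631024
cos θ = 0.707127

θ = arccos(0.707127)
θ = 45.00°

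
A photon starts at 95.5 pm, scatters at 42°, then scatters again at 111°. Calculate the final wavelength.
99.4190 pm

Apply Compton shift twice:

First scattering at θ₁ = 42°:
Δλ₁ = λ_C(1 - cos(42°))
Δλ₁ = 2.4263 × 0.2569
Δλ₁ = 0.6232 pm

After first scattering:
λ₁ = 95.5 + 0.6232 = 96.1232 pm

Second scattering at θ₂ = 111°:
Δλ₂ = λ_C(1 - cos(111°))
Δλ₂ = 2.4263 × 1.3584
Δλ₂ = 3.2958 pm

Final wavelength:
λ₂ = 96.1232 + 3.2958 = 99.4190 pm

Total shift: Δλ_total = 0.6232 + 3.2958 = 3.9190 pm

(Intermediate values are shown rounded; full precision is carried through to the final answer.)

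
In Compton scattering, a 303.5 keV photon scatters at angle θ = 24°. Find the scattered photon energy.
288.6769 keV

First convert energy to wavelength:
λ = hc/E, with hc ≈ 1239.842 keV·pm (i.e. 1239.842 eV·nm)

For E = 303.5 keV = 303500 eV:
λ = 1239.842 keV·pm / 303.5 keV
λ = 4.0851 pm

Calculate the Compton shift:
Δλ = λ_C(1 - cos(24°)) = 2.4263 × 0.0865
Δλ = 0.2098 pm

Final wavelength:
λ' = 4.0851 + 0.2098 = 4.2949 pm

Final energy:
E' = hc/λ' = 1239.842 / 4.2949 = 288.6769 keV

(Intermediate values are shown rounded; full precision is carried through to the final answer.)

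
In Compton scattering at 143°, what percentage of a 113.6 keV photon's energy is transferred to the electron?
0.2856 (or 28.56%)

Calculate initial and final photon energies:

Initial: E₀ = 113.6 keV → λ₀ = 10.9141 pm
Compton shift: Δλ = 4.3640 pm
Final wavelength: λ' = 15.2781 pm
Final energy: E' = 81.1513 keV

Fractional energy loss:
(E₀ - E')/E₀ = (113.6000 - 81.1513)/113.6000
= 32.4487/113.6000
= 0.2856
= 28.56%

(Intermediate values are shown rounded; full precision is carried through to the final answer.)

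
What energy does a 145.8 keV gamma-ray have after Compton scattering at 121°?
101.7960 keV

First convert energy to wavelength:
λ = hc/E, with hc ≈ 1239.842 keV·pm (i.e. 1239.842 eV·nm)

For E = 145.8 keV = 145800 eV:
λ = 1239.842 keV·pm / 145.8 keV
λ = 8.5037 pm

Calculate the Compton shift:
Δλ = λ_C(1 - cos(121°)) = 2.4263 × 1.5150
Δλ = 3.6760 pm

Final wavelength:
λ' = 8.5037 + 3.6760 = 12.1797 pm

Final energy:
E' = hc/λ' = 1239.842 / 12.1797 = 101.7960 keV

(Intermediate values are shown rounded; full precision is carried through to the final answer.)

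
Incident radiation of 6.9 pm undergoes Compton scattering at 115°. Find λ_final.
10.3517 pm

Using the Compton scattering formula:
λ' = λ + Δλ = λ + λ_C(1 - cos θ)

Given:
- Initial wavelength λ = 6.9 pm
- Scattering angle θ = 115°
- Compton wavelength λ_C ≈ 2.4263 pm

Calculate the shift:
Δλ = 2.4263 × (1 - cos(115°))
Δλ = 2.4263 × 1.4226
Δλ = 3.4517 pm

Final wavelength:
λ' = 6.9 + 3.4517 = 10.3517 pm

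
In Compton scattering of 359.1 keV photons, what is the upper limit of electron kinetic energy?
209.8160 keV

Maximum energy transfer occurs at θ = 180° (backscattering).

Initial photon: E₀ = 359.1 keV → λ₀ = 3.4526 pm

Maximum Compton shift (at 180°):
Δλ_max = 2λ_C = 2 × 2.4263 = 4.8526 pm

Final wavelength:
λ' = 3.4526 + 4.8526 = 8.3053 pm

Minimum photon energy (maximum energy to electron):
E'_min = hc/λ' = 149.2840 keV

Maximum electron kinetic energy:
K_max = E₀ - E'_min = 359.1000 - 149.2840 = 209.8160 keV

(Intermediate values are shown rounded; full precision is carried through to the final answer.)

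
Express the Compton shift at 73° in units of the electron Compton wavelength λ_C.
0.7076 λ_C

The Compton shift formula is:
Δλ = λ_C(1 - cos θ)

Dividing both sides by λ_C:
Δλ/λ_C = 1 - cos θ

For θ = 73°:
Δλ/λ_C = 1 - cos(73°)
Δλ/λ_C = 1 - 0.2924
Δλ/λ_C = 0.7076

This means the shift is 0.7076 × λ_C = 1.7169 pm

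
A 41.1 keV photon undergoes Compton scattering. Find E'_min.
35.4047 keV (at θ = 180°)

The scattered photon has minimum energy when its wavelength is maximum, i.e., when the Compton shift Δλ = λ_C(1 − cos θ) is maximum. This occurs at θ = 180° (backscattering), giving Δλ_max = 2λ_C = 4.8526 pm.

Initial wavelength: λ₀ = hc/E₀ = 30.1665 pm
Maximum final wavelength: λ'_max = λ₀ + 2λ_C = 30.1665 + 4.8526 = 35.0191 pm
Minimum final energy: E'_min = hc/λ'_max = 35.4047 keV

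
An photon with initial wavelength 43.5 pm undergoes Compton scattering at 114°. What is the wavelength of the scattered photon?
46.9132 pm

Using the Compton scattering formula:
λ' = λ + Δλ = λ + λ_C(1 - cos θ)

Given:
- Initial wavelength λ = 43.5 pm
- Scattering angle θ = 114°
- Compton wavelength λ_C ≈ 2.4263 pm

Calculate the shift:
Δλ = 2.4263 × (1 - cos(114°))
Δλ = 2.4263 × 1.4067
Δλ = 3.4132 pm

Final wavelength:
λ' = 43.5 + 3.4132 = 46.9132 pm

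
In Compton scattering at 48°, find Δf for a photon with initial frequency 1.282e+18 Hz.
4.386e+15 Hz (decrease)

Convert frequency to wavelength (c = 299792458 m/s):
λ₀ = c/f₀ = 299792458/1.282e+18 = 2.3384747e-10 m = 233.8475 pm

Calculate Compton shift:
Δλ = λ_C(1 - cos(48°)) = 0.8028 pm

Final wavelength:
λ' = λ₀ + Δλ = 233.8475 + 0.8028 = 234.6503 pm

Final frequency:
f' = c/λ' = 299792458/2.3465026e-10 = 1.2776140e+18 Hz

Frequency shift (decrease):
Δf = f₀ - f' = 1.282e+18 - 1.2776140e+18 = 4.386e+15 Hz

(Intermediate values are shown rounded; full precision is carried through to the final answer.)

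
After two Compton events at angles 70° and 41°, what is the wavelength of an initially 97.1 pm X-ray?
99.2916 pm

Apply Compton shift twice:

First scattering at θ₁ = 70°:
Δλ₁ = λ_C(1 - cos(70°))
Δλ₁ = 2.4263 × 0.6580
Δλ₁ = 1.5965 pm

After first scattering:
λ₁ = 97.1 + 1.5965 = 98.6965 pm

Second scattering at θ₂ = 41°:
Δλ₂ = λ_C(1 - cos(41°))
Δλ₂ = 2.4263 × 0.2453
Δλ₂ = 0.5952 pm

Final wavelength:
λ₂ = 98.6965 + 0.5952 = 99.2916 pm

Total shift: Δλ_total = 1.5965 + 0.5952 = 2.1916 pm

(Intermediate values are shown rounded; full precision is carried through to the final answer.)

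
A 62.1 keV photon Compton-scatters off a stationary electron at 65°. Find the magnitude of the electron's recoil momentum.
3.4543e-23 kg·m/s

The electron is initially at rest, so by conservation of momentum:
p⃗_e = p⃗₀ − p⃗'  (incident photon momentum minus scattered photon momentum)

Photon momentum magnitudes (p = h/λ = E/c):
λ₀ = hc/E₀ = 19.9652 pm → p₀ = h/λ₀ = 3.3188e-23 kg·m/s
Δλ = λ_C(1 − cos 65°) = 1.4009 pm
λ' = 21.3662 pm → p' = h/λ' = 3.1012e-23 kg·m/s

The scattered photon makes angle θ = 65° with the incident direction, so by the law of cosines:
|p⃗_e|² = p₀² + p'² − 2p₀p'cos θ
|p⃗_e|² = (3.3188e-23)² + (3.1012e-23)² − 2·3.3188e-23·3.1012e-23·cos(65°)
|p⃗_e| = 3.4543e-23 kg·m/s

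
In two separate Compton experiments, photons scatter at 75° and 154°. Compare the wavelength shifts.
154° produces the larger shift by a factor of 2.562

Calculate both shifts using Δλ = λ_C(1 - cos θ):

For θ₁ = 75°:
Δλ₁ = 2.4263 × (1 - cos(75°))
Δλ₁ = 2.4263 × 0.7412
Δλ₁ = 1.7983 pm

For θ₂ = 154°:
Δλ₂ = 2.4263 × (1 - cos(154°))
Δλ₂ = 2.4263 × 1.8988
Δλ₂ = 4.6071 pm

The 154° angle produces the larger shift.
Ratio: 4.6071/1.7983 = 2.562

(Intermediate values are shown rounded; full precision is carried through to the final answer.)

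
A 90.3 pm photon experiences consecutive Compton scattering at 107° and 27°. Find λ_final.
93.7001 pm

Apply Compton shift twice:

First scattering at θ₁ = 107°:
Δλ₁ = λ_C(1 - cos(107°))
Δλ₁ = 2.4263 × 1.2924
Δλ₁ = 3.1357 pm

After first scattering:
λ₁ = 90.3 + 3.1357 = 93.4357 pm

Second scattering at θ₂ = 27°:
Δλ₂ = λ_C(1 - cos(27°))
Δλ₂ = 2.4263 × 0.1090
Δλ₂ = 0.2645 pm

Final wavelength:
λ₂ = 93.4357 + 0.2645 = 93.7001 pm

Total shift: Δλ_total = 3.1357 + 0.2645 = 3.4001 pm

(Intermediate values are shown rounded; full precision is carried through to the final answer.)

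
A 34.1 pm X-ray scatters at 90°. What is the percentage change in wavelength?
7.1153%

Calculate the Compton shift:
Δλ = λ_C(1 - cos(90°))
Δλ = 2.4263 × (1 - cos(90°))
Δλ = 2.4263 × 1.0000
Δλ = 2.4263 pm

Percentage change:
(Δλ/λ₀) × 100 = (2.4263/34.1) × 100
= 7.1153%

(Intermediate values are shown rounded; full precision is carried through to the final answer.)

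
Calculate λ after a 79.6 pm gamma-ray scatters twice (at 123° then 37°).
83.8363 pm

Apply Compton shift twice:

First scattering at θ₁ = 123°:
Δλ₁ = λ_C(1 - cos(123°))
Δλ₁ = 2.4263 × 1.5446
Δλ₁ = 3.7478 pm

After first scattering:
λ₁ = 79.6 + 3.7478 = 83.3478 pm

Second scattering at θ₂ = 37°:
Δλ₂ = λ_C(1 - cos(37°))
Δλ₂ = 2.4263 × 0.2014
Δλ₂ = 0.4886 pm

Final wavelength:
λ₂ = 83.3478 + 0.4886 = 83.8363 pm

Total shift: Δλ_total = 3.7478 + 0.4886 = 4.2363 pm

(Intermediate values are shown rounded; full precision is carried through to the final answer.)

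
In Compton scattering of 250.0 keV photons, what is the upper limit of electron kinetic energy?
123.6401 keV

Maximum energy transfer occurs at θ = 180° (backscattering).

Initial photon: E₀ = 250.0 keV → λ₀ = 4.9594 pm

Maximum Compton shift (at 180°):
Δλ_max = 2λ_C = 2 × 2.4263 = 4.8526 pm

Final wavelength:
λ' = 4.9594 + 4.8526 = 9.8120 pm

Minimum photon energy (maximum energy to electron):
E'_min = hc/λ' = 126.3599 keV

Maximum electron kinetic energy:
K_max = E₀ - E'_min = 250.0000 - 126.3599 = 123.6401 keV

(Intermediate values are shown rounded; full precision is carried through to the final answer.)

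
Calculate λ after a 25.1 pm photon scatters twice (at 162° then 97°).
32.5559 pm

Apply Compton shift twice:

First scattering at θ₁ = 162°:
Δλ₁ = λ_C(1 - cos(162°))
Δλ₁ = 2.4263 × 1.9511
Δλ₁ = 4.7339 pm

After first scattering:
λ₁ = 25.1 + 4.7339 = 29.8339 pm

Second scattering at θ₂ = 97°:
Δλ₂ = λ_C(1 - cos(97°))
Δλ₂ = 2.4263 × 1.1219
Δλ₂ = 2.7220 pm

Final wavelength:
λ₂ = 29.8339 + 2.7220 = 32.5559 pm

Total shift: Δλ_total = 4.7339 + 2.7220 = 7.4559 pm

(Intermediate values are shown rounded; full precision is carried through to the final answer.)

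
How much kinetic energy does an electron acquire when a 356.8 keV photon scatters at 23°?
18.7633 keV

By energy conservation: K_e = E_initial - E_final

First find the scattered photon energy:
Initial wavelength: λ = hc/E = 3.4749 pm
Compton shift: Δλ = λ_C(1 - cos(23°)) = 0.1929 pm
Final wavelength: λ' = 3.4749 + 0.1929 = 3.6678 pm
Final photon energy: E' = hc/λ' = 338.0367 keV

Electron kinetic energy:
K_e = E - E' = 356.8000 - 338.0367 = 18.7633 keV

(Intermediate values are shown rounded; full precision is carried through to the final answer.)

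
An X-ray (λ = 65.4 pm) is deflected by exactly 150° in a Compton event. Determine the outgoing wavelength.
69.9276 pm

Using the Compton formula: λ' = λ + λ_C(1 − cos θ)

For θ = 150°, cos θ = -√3/2 (exact) ≈ -0.8660, so:
1 − cos 150° = 1 − (-√3/2) ≈ 1.8660

Δλ = λ_C × 1.8660 = 2.4263 × 1.8660 = 4.5276 pm

λ' = 65.4 + 4.5276 = 69.9276 pm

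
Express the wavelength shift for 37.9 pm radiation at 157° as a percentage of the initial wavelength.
12.2948%

Calculate the Compton shift:
Δλ = λ_C(1 - cos(157°))
Δλ = 2.4263 × (1 - cos(157°))
Δλ = 2.4263 × 1.9205
Δλ = 4.6597 pm

Percentage change:
(Δλ/λ₀) × 100 = (4.6597/37.9) × 100
= 12.2948%

(Intermediate values are shown rounded; full precision is carried through to the final answer.)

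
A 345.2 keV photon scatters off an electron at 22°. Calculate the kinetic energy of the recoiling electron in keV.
16.1843 keV

By energy conservation: K_e = E_initial - E_final

First find the scattered photon energy:
Initial wavelength: λ = hc/E = 3.5917 pm
Compton shift: Δλ = λ_C(1 - cos(22°)) = 0.1767 pm
Final wavelength: λ' = 3.5917 + 0.1767 = 3.7683 pm
Final photon energy: E' = hc/λ' = 329.0157 keV

Electron kinetic energy:
K_e = E - E' = 345.2000 - 329.0157 = 16.1843 keV

(Intermediate values are shown rounded; full precision is carried through to the final answer.)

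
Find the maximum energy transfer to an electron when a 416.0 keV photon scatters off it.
257.7158 keV

Maximum energy transfer occurs at θ = 180° (backscattering).

Initial photon: E₀ = 416.0 keV → λ₀ = 2.9804 pm

Maximum Compton shift (at 180°):
Δλ_max = 2λ_C = 2 × 2.4263 = 4.8526 pm

Final wavelength:
λ' = 2.9804 + 4.8526 = 7.8330 pm

Minimum photon energy (maximum energy to electron):
E'_min = hc/λ' = 158.2842 keV

Maximum electron kinetic energy:
K_max = E₀ - E'_min = 416.0000 - 158.2842 = 257.7158 keV

(Intermediate values are shown rounded; full precision is carried through to the final answer.)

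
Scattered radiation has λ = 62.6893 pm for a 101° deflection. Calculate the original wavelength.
59.8000 pm

From λ' = λ + Δλ, we have λ = λ' - Δλ

First calculate the Compton shift:
Δλ = λ_C(1 - cos θ)
Δλ = 2.4263 × (1 - cos(101°))
Δλ = 2.4263 × 1.1908
Δλ = 2.8893 pm

Initial wavelength:
λ = λ' - Δλ
λ = 62.6893 - 2.8893
λ = 59.8000 pm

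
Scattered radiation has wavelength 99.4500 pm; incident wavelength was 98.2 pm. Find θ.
61.00°

First find the wavelength shift:
Δλ = λ' - λ = 99.4500 - 98.2 = 1.2500 pm

Using Δλ = λ_C(1 - cos θ), with λ_C = h/(m_e·c) ≈ 2.42631024 pm:
cos θ = 1 - Δλ/λ_C
cos θ = 1 - 1.2500/2.42631024
cos θ = 0.484814

θ = arccos(0.484814)
θ = 61.00°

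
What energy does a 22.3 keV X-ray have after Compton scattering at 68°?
21.7076 keV

First convert energy to wavelength:
λ = hc/E, with hc ≈ 1239.842 keV·pm (i.e. 1239.842 eV·nm)

For E = 22.3 keV = 22300 eV:
λ = 1239.842 keV·pm / 22.3 keV
λ = 55.5983 pm

Calculate the Compton shift:
Δλ = λ_C(1 - cos(68°)) = 2.4263 × 0.6254
Δλ = 1.5174 pm

Final wavelength:
λ' = 55.5983 + 1.5174 = 57.1157 pm

Final energy:
E' = hc/λ' = 1239.842 / 57.1157 = 21.7076 keV

(Intermediate values are shown rounded; full precision is carried through to the final answer.)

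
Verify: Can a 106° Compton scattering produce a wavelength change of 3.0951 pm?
Yes, consistent

Calculate the expected shift for θ = 106°:

Δλ_expected = λ_C(1 - cos(106°))
Δλ_expected = 2.4263 × (1 - cos(106°))
Δλ_expected = 2.4263 × 1.2756
Δλ_expected = 3.0951 pm

Given shift: 3.0951 pm
Expected shift: 3.0951 pm
Difference: 0.0000 pm

The values match. This is consistent with Compton scattering at the stated angle.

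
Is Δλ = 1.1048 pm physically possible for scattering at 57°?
Yes, consistent

Calculate the expected shift for θ = 57°:

Δλ_expected = λ_C(1 - cos(57°))
Δλ_expected = 2.4263 × (1 - cos(57°))
Δλ_expected = 2.4263 × 0.4554
Δλ_expected = 1.1048 pm

Given shift: 1.1048 pm
Expected shift: 1.1048 pm
Difference: 0.0000 pm

The values match. This is consistent with Compton scattering at the stated angle.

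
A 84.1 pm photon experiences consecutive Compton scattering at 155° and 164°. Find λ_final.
93.4839 pm

Apply Compton shift twice:

First scattering at θ₁ = 155°:
Δλ₁ = λ_C(1 - cos(155°))
Δλ₁ = 2.4263 × 1.9063
Δλ₁ = 4.6253 pm

After first scattering:
λ₁ = 84.1 + 4.6253 = 88.7253 pm

Second scattering at θ₂ = 164°:
Δλ₂ = λ_C(1 - cos(164°))
Δλ₂ = 2.4263 × 1.9613
Δλ₂ = 4.7586 pm

Final wavelength:
λ₂ = 88.7253 + 4.7586 = 93.4839 pm

Total shift: Δλ_total = 4.6253 + 4.7586 = 9.3839 pm

(Intermediate values are shown rounded; full precision is carried through to the final answer.)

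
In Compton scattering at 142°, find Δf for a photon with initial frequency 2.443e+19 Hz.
6.381e+18 Hz (decrease)

Convert frequency to wavelength (c = 299792458 m/s):
λ₀ = c/f₀ = 299792458/2.443e+19 = 1.2271488e-11 m = 12.2715 pm

Calculate Compton shift:
Δλ = λ_C(1 - cos(142°)) = 4.3383 pm

Final wavelength:
λ' = λ₀ + Δλ = 12.2715 + 4.3383 = 16.6098 pm

Final frequency:
f' = c/λ' = 299792458/1.6609757e-11 = 1.8049178e+19 Hz

Frequency shift (decrease):
Δf = f₀ - f' = 2.443e+19 - 1.8049178e+19 = 6.381e+18 Hz

(Intermediate values are shown rounded; full precision is carried through to the final answer.)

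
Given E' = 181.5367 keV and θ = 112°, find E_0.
354.7999 keV

Convert final energy to wavelength (hc ≈ 1239.842 keV·pm):
λ' = hc/E' = 1239.842 / 181.5367 = 6.8297 pm

Calculate the Compton shift:
Δλ = λ_C(1 - cos(112°))
Δλ = 2.4263 × (1 - cos(112°))
Δλ = 3.3352 pm

Initial wavelength:
λ = λ' - Δλ = 6.8297 - 3.3352 = 3.4945 pm

Initial energy:
E = hc/λ = 1239.842 / 3.4945 = 354.7999 keV

(Intermediate values are shown rounded; full precision is carried through to the final answer.)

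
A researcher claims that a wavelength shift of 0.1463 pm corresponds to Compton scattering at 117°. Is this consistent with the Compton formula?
No, inconsistent

Calculate the expected shift for θ = 117°:

Δλ_expected = λ_C(1 - cos(117°))
Δλ_expected = 2.4263 × (1 - cos(117°))
Δλ_expected = 2.4263 × 1.4540
Δλ_expected = 3.5278 pm

Given shift: 0.1463 pm
Expected shift: 3.5278 pm
Difference: 3.3815 pm

The values do not match. The given shift corresponds to θ ≈ 20.0°, not 117°.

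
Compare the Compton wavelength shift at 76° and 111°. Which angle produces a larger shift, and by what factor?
111° produces the larger shift by a factor of 1.792

Calculate both shifts using Δλ = λ_C(1 - cos θ):

For θ₁ = 76°:
Δλ₁ = 2.4263 × (1 - cos(76°))
Δλ₁ = 2.4263 × 0.7581
Δλ₁ = 1.8393 pm

For θ₂ = 111°:
Δλ₂ = 2.4263 × (1 - cos(111°))
Δλ₂ = 2.4263 × 1.3584
Δλ₂ = 3.2958 pm

The 111° angle produces the larger shift.
Ratio: 3.2958/1.8393 = 1.792

(Intermediate values are shown rounded; full precision is carried through to the final answer.)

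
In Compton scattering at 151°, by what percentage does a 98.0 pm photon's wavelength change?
4.6412%

Calculate the Compton shift:
Δλ = λ_C(1 - cos(151°))
Δλ = 2.4263 × (1 - cos(151°))
Δλ = 2.4263 × 1.8746
Δλ = 4.5484 pm

Percentage change:
(Δλ/λ₀) × 100 = (4.5484/98.0) × 100
= 4.6412%

(Intermediate values are shown rounded; full precision is carried through to the final answer.)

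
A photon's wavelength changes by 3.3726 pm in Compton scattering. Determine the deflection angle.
112.96°

From the Compton formula Δλ = λ_C(1 - cos θ), we can solve for θ:

cos θ = 1 - Δλ/λ_C

Given:
- Δλ = 3.3726 pm
- λ_C = h/(m_e·c) ≈ 2.42631024 pm

cos θ = 1 - 3.3726/2.42631024
cos θ = 1 - 1.390012
cos θ = -0.390012

θ = arccos(-0.390012)
θ = 112.96°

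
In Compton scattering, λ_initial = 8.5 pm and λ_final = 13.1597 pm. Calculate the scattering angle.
157.00°

First find the wavelength shift:
Δλ = λ' - λ = 13.1597 - 8.5 = 4.6597 pm

Using Δλ = λ_C(1 - cos θ), with λ_C = h/(m_e·c) ≈ 2.42631024 pm:
cos θ = 1 - Δλ/λ_C
cos θ = 1 - 4.6597/2.42631024
cos θ = -0.920488

θ = arccos(-0.920488)
θ = 157.00°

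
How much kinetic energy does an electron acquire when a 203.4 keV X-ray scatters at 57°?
31.2101 keV

By energy conservation: K_e = E_initial - E_final

First find the scattered photon energy:
Initial wavelength: λ = hc/E = 6.0956 pm
Compton shift: Δλ = λ_C(1 - cos(57°)) = 1.1048 pm
Final wavelength: λ' = 6.0956 + 1.1048 = 7.2004 pm
Final photon energy: E' = hc/λ' = 172.1899 keV

Electron kinetic energy:
K_e = E - E' = 203.4000 - 172.1899 = 31.2101 keV

(Intermediate values are shown rounded; full precision is carried through to the final answer.)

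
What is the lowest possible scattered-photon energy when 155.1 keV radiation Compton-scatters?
96.5125 keV (at θ = 180°)

The scattered photon has minimum energy when its wavelength is maximum, i.e., when the Compton shift Δλ = λ_C(1 − cos θ) is maximum. This occurs at θ = 180° (backscattering), giving Δλ_max = 2λ_C = 4.8526 pm.

Initial wavelength: λ₀ = hc/E₀ = 7.9938 pm
Maximum final wavelength: λ'_max = λ₀ + 2λ_C = 7.9938 + 4.8526 = 12.8464 pm
Minimum final energy: E'_min = hc/λ'_max = 96.5125 keV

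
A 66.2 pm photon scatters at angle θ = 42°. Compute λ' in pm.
66.8232 pm

Using the Compton scattering formula:
λ' = λ + Δλ = λ + λ_C(1 - cos θ)

Given:
- Initial wavelength λ = 66.2 pm
- Scattering angle θ = 42°
- Compton wavelength λ_C ≈ 2.4263 pm

Calculate the shift:
Δλ = 2.4263 × (1 - cos(42°))
Δλ = 2.4263 × 0.2569
Δλ = 0.6232 pm

Final wavelength:
λ' = 66.2 + 0.6232 = 66.8232 pm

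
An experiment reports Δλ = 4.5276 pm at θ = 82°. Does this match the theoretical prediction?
No, inconsistent

Calculate the expected shift for θ = 82°:

Δλ_expected = λ_C(1 - cos(82°))
Δλ_expected = 2.4263 × (1 - cos(82°))
Δλ_expected = 2.4263 × 0.8608
Δλ_expected = 2.0886 pm

Given shift: 4.5276 pm
Expected shift: 2.0886 pm
Difference: 2.4389 pm

The values do not match. The given shift corresponds to θ ≈ 150.0°, not 82°.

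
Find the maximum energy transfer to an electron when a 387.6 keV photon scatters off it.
233.6089 keV

Maximum energy transfer occurs at θ = 180° (backscattering).

Initial photon: E₀ = 387.6 keV → λ₀ = 3.1988 pm

Maximum Compton shift (at 180°):
Δλ_max = 2λ_C = 2 × 2.4263 = 4.8526 pm

Final wavelength:
λ' = 3.1988 + 4.8526 = 8.0514 pm

Minimum photon energy (maximum energy to electron):
E'_min = hc/λ' = 153.9911 keV

Maximum electron kinetic energy:
K_max = E₀ - E'_min = 387.6000 - 153.9911 = 233.6089 keV

(Intermediate values are shown rounded; full precision is carried through to the final answer.)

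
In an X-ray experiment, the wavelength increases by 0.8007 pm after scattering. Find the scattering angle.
47.93°

From the Compton formula Δλ = λ_C(1 - cos θ), we can solve for θ:

cos θ = 1 - Δλ/λ_C

Given:
- Δλ = 0.8007 pm
- λ_C = h/(m_e·c) ≈ 2.42631024 pm

cos θ = 1 - 0.8007/2.42631024
cos θ = 1 - 0.330007
cos θ = 0.669993

θ = arccos(0.669993)
θ = 47.93°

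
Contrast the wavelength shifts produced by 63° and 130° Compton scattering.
130° produces the larger shift by a factor of 3.009

Calculate both shifts using Δλ = λ_C(1 - cos θ):

For θ₁ = 63°:
Δλ₁ = 2.4263 × (1 - cos(63°))
Δλ₁ = 2.4263 × 0.5460
Δλ₁ = 1.3248 pm

For θ₂ = 130°:
Δλ₂ = 2.4263 × (1 - cos(130°))
Δλ₂ = 2.4263 × 1.6428
Δλ₂ = 3.9859 pm

The 130° angle produces the larger shift.
Ratio: 3.9859/1.3248 = 3.009

(Intermediate values are shown rounded; full precision is carried through to the final answer.)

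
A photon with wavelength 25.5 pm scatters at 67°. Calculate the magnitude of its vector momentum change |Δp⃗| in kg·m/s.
2.7923e-23 kg·m/s

Photon momentum magnitude is p = h/λ.

Initial momentum:
p₀ = h/λ = 6.6261e-34/2.5500e-11 = 2.5985e-23 kg·m/s

After scattering:
λ' = λ + Δλ = 25.5 + 1.4783 = 26.9783 pm
p' = h/λ' = 6.6261e-34/2.6978e-11 = 2.4561e-23 kg·m/s

Momentum is a vector; the scattered photon's direction makes angle θ = 67° with the incident direction. The magnitude of the vector change Δp⃗ = p⃗₀ − p⃗' is found from the law of cosines:
|Δp⃗|² = p₀² + p'² − 2p₀p'cos θ
|Δp⃗|² = (2.5985e-23)² + (2.4561e-23)² − 2·2.5985e-23·2.4561e-23·cos(67°)
|Δp⃗| = 2.7923e-23 kg·m/s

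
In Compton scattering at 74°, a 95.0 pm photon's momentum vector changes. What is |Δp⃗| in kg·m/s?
8.3195e-24 kg·m/s

Photon momentum magnitude is p = h/λ.

Initial momentum:
p₀ = h/λ = 6.6261e-34/9.5000e-11 = 6.9748e-24 kg·m/s

After scattering:
λ' = λ + Δλ = 95.0 + 1.7575 = 96.7575 pm
p' = h/λ' = 6.6261e-34/9.6758e-11 = 6.8481e-24 kg·m/s

Momentum is a vector; the scattered photon's direction makes angle θ = 74° with the incident direction. The magnitude of the vector change Δp⃗ = p⃗₀ − p⃗' is found from the law of cosines:
|Δp⃗|² = p₀² + p'² − 2p₀p'cos θ
|Δp⃗|² = (6.9748e-24)² + (6.8481e-24)² − 2·6.9748e-24·6.8481e-24·cos(74°)
|Δp⃗| = 8.3195e-24 kg·m/s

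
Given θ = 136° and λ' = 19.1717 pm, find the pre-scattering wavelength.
15.0000 pm

From λ' = λ + Δλ, we have λ = λ' - Δλ

First calculate the Compton shift:
Δλ = λ_C(1 - cos θ)
Δλ = 2.4263 × (1 - cos(136°))
Δλ = 2.4263 × 1.7193
Δλ = 4.1717 pm

Initial wavelength:
λ = λ' - Δλ
λ = 19.1717 - 4.1717
λ = 15.0000 pm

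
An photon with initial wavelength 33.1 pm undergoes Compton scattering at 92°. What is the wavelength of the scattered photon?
35.6110 pm

Using the Compton scattering formula:
λ' = λ + Δλ = λ + λ_C(1 - cos θ)

Given:
- Initial wavelength λ = 33.1 pm
- Scattering angle θ = 92°
- Compton wavelength λ_C ≈ 2.4263 pm

Calculate the shift:
Δλ = 2.4263 × (1 - cos(92°))
Δλ = 2.4263 × 1.0349
Δλ = 2.5110 pm

Final wavelength:
λ' = 33.1 + 2.5110 = 35.6110 pm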